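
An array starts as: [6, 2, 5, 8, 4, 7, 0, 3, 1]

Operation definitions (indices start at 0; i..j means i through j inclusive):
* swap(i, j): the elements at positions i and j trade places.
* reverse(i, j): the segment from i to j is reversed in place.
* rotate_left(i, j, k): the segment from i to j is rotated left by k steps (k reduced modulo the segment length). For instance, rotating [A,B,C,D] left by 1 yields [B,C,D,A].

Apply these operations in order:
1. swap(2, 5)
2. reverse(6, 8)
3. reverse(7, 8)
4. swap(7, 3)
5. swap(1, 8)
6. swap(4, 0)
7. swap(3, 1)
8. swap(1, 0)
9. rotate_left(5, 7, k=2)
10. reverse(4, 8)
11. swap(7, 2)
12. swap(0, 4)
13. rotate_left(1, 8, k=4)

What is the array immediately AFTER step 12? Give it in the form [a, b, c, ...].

After 1 (swap(2, 5)): [6, 2, 7, 8, 4, 5, 0, 3, 1]
After 2 (reverse(6, 8)): [6, 2, 7, 8, 4, 5, 1, 3, 0]
After 3 (reverse(7, 8)): [6, 2, 7, 8, 4, 5, 1, 0, 3]
After 4 (swap(7, 3)): [6, 2, 7, 0, 4, 5, 1, 8, 3]
After 5 (swap(1, 8)): [6, 3, 7, 0, 4, 5, 1, 8, 2]
After 6 (swap(4, 0)): [4, 3, 7, 0, 6, 5, 1, 8, 2]
After 7 (swap(3, 1)): [4, 0, 7, 3, 6, 5, 1, 8, 2]
After 8 (swap(1, 0)): [0, 4, 7, 3, 6, 5, 1, 8, 2]
After 9 (rotate_left(5, 7, k=2)): [0, 4, 7, 3, 6, 8, 5, 1, 2]
After 10 (reverse(4, 8)): [0, 4, 7, 3, 2, 1, 5, 8, 6]
After 11 (swap(7, 2)): [0, 4, 8, 3, 2, 1, 5, 7, 6]
After 12 (swap(0, 4)): [2, 4, 8, 3, 0, 1, 5, 7, 6]

Answer: [2, 4, 8, 3, 0, 1, 5, 7, 6]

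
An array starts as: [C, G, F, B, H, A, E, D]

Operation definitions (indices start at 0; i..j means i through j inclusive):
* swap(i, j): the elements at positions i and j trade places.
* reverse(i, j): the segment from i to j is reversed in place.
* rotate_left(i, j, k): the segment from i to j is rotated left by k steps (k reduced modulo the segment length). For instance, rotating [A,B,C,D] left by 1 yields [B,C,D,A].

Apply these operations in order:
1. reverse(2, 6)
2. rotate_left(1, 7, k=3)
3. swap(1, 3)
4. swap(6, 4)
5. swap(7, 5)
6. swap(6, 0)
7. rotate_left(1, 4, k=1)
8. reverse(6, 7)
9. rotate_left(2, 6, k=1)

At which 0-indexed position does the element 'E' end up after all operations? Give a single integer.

After 1 (reverse(2, 6)): [C, G, E, A, H, B, F, D]
After 2 (rotate_left(1, 7, k=3)): [C, H, B, F, D, G, E, A]
After 3 (swap(1, 3)): [C, F, B, H, D, G, E, A]
After 4 (swap(6, 4)): [C, F, B, H, E, G, D, A]
After 5 (swap(7, 5)): [C, F, B, H, E, A, D, G]
After 6 (swap(6, 0)): [D, F, B, H, E, A, C, G]
After 7 (rotate_left(1, 4, k=1)): [D, B, H, E, F, A, C, G]
After 8 (reverse(6, 7)): [D, B, H, E, F, A, G, C]
After 9 (rotate_left(2, 6, k=1)): [D, B, E, F, A, G, H, C]

Answer: 2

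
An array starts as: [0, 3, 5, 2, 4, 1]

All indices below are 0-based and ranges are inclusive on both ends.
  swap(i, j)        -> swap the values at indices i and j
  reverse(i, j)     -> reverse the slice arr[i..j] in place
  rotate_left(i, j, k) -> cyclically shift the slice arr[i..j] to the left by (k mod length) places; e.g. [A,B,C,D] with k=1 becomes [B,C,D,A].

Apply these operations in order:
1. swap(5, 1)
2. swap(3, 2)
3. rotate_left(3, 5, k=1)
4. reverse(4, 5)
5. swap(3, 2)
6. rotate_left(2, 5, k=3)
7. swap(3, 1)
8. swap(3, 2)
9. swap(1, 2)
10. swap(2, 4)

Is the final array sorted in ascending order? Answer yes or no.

Answer: yes

Derivation:
After 1 (swap(5, 1)): [0, 1, 5, 2, 4, 3]
After 2 (swap(3, 2)): [0, 1, 2, 5, 4, 3]
After 3 (rotate_left(3, 5, k=1)): [0, 1, 2, 4, 3, 5]
After 4 (reverse(4, 5)): [0, 1, 2, 4, 5, 3]
After 5 (swap(3, 2)): [0, 1, 4, 2, 5, 3]
After 6 (rotate_left(2, 5, k=3)): [0, 1, 3, 4, 2, 5]
After 7 (swap(3, 1)): [0, 4, 3, 1, 2, 5]
After 8 (swap(3, 2)): [0, 4, 1, 3, 2, 5]
After 9 (swap(1, 2)): [0, 1, 4, 3, 2, 5]
After 10 (swap(2, 4)): [0, 1, 2, 3, 4, 5]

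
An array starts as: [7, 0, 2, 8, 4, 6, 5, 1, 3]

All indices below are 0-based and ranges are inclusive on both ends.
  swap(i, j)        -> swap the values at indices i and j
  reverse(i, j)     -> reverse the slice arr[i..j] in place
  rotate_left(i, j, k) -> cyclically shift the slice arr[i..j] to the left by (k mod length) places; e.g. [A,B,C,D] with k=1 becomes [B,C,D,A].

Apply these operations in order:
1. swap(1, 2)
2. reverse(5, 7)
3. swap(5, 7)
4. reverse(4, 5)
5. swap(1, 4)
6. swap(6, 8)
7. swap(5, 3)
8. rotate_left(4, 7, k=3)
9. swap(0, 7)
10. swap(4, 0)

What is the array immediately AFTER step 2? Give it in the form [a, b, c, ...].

Answer: [7, 2, 0, 8, 4, 1, 5, 6, 3]

Derivation:
After 1 (swap(1, 2)): [7, 2, 0, 8, 4, 6, 5, 1, 3]
After 2 (reverse(5, 7)): [7, 2, 0, 8, 4, 1, 5, 6, 3]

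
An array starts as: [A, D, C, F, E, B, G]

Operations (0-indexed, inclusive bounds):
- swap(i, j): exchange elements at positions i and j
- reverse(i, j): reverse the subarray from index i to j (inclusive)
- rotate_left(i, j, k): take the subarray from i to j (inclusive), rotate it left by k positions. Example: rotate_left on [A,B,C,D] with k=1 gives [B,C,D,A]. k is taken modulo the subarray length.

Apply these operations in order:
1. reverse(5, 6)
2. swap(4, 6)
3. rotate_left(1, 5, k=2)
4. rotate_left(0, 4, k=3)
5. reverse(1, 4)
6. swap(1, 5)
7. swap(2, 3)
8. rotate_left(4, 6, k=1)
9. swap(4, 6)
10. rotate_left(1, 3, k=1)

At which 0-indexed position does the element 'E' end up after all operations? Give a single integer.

Answer: 5

Derivation:
After 1 (reverse(5, 6)): [A, D, C, F, E, G, B]
After 2 (swap(4, 6)): [A, D, C, F, B, G, E]
After 3 (rotate_left(1, 5, k=2)): [A, F, B, G, D, C, E]
After 4 (rotate_left(0, 4, k=3)): [G, D, A, F, B, C, E]
After 5 (reverse(1, 4)): [G, B, F, A, D, C, E]
After 6 (swap(1, 5)): [G, C, F, A, D, B, E]
After 7 (swap(2, 3)): [G, C, A, F, D, B, E]
After 8 (rotate_left(4, 6, k=1)): [G, C, A, F, B, E, D]
After 9 (swap(4, 6)): [G, C, A, F, D, E, B]
After 10 (rotate_left(1, 3, k=1)): [G, A, F, C, D, E, B]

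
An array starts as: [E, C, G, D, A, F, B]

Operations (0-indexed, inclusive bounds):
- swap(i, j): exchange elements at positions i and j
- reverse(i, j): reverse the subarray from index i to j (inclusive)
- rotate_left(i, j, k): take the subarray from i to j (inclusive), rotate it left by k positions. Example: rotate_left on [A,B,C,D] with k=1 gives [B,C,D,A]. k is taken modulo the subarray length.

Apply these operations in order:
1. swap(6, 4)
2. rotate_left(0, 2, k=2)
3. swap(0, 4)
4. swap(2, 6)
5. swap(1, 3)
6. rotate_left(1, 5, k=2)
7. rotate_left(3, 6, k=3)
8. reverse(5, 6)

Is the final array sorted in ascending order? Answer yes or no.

Answer: no

Derivation:
After 1 (swap(6, 4)): [E, C, G, D, B, F, A]
After 2 (rotate_left(0, 2, k=2)): [G, E, C, D, B, F, A]
After 3 (swap(0, 4)): [B, E, C, D, G, F, A]
After 4 (swap(2, 6)): [B, E, A, D, G, F, C]
After 5 (swap(1, 3)): [B, D, A, E, G, F, C]
After 6 (rotate_left(1, 5, k=2)): [B, E, G, F, D, A, C]
After 7 (rotate_left(3, 6, k=3)): [B, E, G, C, F, D, A]
After 8 (reverse(5, 6)): [B, E, G, C, F, A, D]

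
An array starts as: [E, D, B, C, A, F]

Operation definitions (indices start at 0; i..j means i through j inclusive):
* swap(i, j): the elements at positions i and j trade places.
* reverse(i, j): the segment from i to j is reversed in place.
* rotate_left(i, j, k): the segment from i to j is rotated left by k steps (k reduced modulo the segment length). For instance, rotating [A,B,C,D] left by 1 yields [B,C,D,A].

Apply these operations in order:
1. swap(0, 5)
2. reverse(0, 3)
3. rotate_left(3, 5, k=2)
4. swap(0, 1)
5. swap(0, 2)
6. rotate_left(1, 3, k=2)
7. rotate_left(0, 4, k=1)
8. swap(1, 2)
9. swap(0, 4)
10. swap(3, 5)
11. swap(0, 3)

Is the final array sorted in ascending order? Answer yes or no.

After 1 (swap(0, 5)): [F, D, B, C, A, E]
After 2 (reverse(0, 3)): [C, B, D, F, A, E]
After 3 (rotate_left(3, 5, k=2)): [C, B, D, E, F, A]
After 4 (swap(0, 1)): [B, C, D, E, F, A]
After 5 (swap(0, 2)): [D, C, B, E, F, A]
After 6 (rotate_left(1, 3, k=2)): [D, E, C, B, F, A]
After 7 (rotate_left(0, 4, k=1)): [E, C, B, F, D, A]
After 8 (swap(1, 2)): [E, B, C, F, D, A]
After 9 (swap(0, 4)): [D, B, C, F, E, A]
After 10 (swap(3, 5)): [D, B, C, A, E, F]
After 11 (swap(0, 3)): [A, B, C, D, E, F]

Answer: yes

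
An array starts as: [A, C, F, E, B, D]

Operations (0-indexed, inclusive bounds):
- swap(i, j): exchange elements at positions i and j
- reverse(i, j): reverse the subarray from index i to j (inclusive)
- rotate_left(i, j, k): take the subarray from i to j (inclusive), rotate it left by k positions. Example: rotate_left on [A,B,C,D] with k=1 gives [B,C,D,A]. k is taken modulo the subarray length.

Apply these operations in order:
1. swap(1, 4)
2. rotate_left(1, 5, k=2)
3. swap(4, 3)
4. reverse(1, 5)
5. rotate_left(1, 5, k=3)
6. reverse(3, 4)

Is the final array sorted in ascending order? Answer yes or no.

Answer: no

Derivation:
After 1 (swap(1, 4)): [A, B, F, E, C, D]
After 2 (rotate_left(1, 5, k=2)): [A, E, C, D, B, F]
After 3 (swap(4, 3)): [A, E, C, B, D, F]
After 4 (reverse(1, 5)): [A, F, D, B, C, E]
After 5 (rotate_left(1, 5, k=3)): [A, C, E, F, D, B]
After 6 (reverse(3, 4)): [A, C, E, D, F, B]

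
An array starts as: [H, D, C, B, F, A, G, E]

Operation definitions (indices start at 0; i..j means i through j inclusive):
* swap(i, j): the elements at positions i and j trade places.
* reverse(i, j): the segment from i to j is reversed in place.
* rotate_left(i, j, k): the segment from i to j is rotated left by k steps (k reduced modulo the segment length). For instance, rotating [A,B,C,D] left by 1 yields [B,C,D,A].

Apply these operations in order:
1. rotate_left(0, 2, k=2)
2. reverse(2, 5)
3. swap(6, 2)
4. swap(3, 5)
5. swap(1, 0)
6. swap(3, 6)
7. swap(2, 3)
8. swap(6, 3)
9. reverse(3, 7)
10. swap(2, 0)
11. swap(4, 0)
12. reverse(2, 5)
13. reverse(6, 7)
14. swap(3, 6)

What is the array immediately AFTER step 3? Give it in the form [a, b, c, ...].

After 1 (rotate_left(0, 2, k=2)): [C, H, D, B, F, A, G, E]
After 2 (reverse(2, 5)): [C, H, A, F, B, D, G, E]
After 3 (swap(6, 2)): [C, H, G, F, B, D, A, E]

Answer: [C, H, G, F, B, D, A, E]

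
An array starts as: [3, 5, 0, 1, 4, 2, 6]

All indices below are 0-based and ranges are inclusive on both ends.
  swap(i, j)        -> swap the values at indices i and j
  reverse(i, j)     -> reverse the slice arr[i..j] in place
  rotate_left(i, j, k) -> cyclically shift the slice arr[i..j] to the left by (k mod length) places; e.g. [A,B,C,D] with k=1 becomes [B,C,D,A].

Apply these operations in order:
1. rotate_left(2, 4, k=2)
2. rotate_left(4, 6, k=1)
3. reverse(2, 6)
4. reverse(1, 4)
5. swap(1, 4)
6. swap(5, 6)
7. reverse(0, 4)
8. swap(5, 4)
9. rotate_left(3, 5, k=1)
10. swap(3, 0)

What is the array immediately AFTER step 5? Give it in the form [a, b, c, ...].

After 1 (rotate_left(2, 4, k=2)): [3, 5, 4, 0, 1, 2, 6]
After 2 (rotate_left(4, 6, k=1)): [3, 5, 4, 0, 2, 6, 1]
After 3 (reverse(2, 6)): [3, 5, 1, 6, 2, 0, 4]
After 4 (reverse(1, 4)): [3, 2, 6, 1, 5, 0, 4]
After 5 (swap(1, 4)): [3, 5, 6, 1, 2, 0, 4]

Answer: [3, 5, 6, 1, 2, 0, 4]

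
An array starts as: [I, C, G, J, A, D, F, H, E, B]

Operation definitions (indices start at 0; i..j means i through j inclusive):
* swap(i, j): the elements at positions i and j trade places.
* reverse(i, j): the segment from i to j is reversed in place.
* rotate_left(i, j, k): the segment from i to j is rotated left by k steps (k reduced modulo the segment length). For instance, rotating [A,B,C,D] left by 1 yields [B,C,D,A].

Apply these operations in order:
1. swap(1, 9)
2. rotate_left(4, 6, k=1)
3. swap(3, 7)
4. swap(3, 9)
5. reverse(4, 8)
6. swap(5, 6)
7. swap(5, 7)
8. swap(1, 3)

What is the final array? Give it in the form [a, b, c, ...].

Answer: [I, C, G, B, E, F, J, A, D, H]

Derivation:
After 1 (swap(1, 9)): [I, B, G, J, A, D, F, H, E, C]
After 2 (rotate_left(4, 6, k=1)): [I, B, G, J, D, F, A, H, E, C]
After 3 (swap(3, 7)): [I, B, G, H, D, F, A, J, E, C]
After 4 (swap(3, 9)): [I, B, G, C, D, F, A, J, E, H]
After 5 (reverse(4, 8)): [I, B, G, C, E, J, A, F, D, H]
After 6 (swap(5, 6)): [I, B, G, C, E, A, J, F, D, H]
After 7 (swap(5, 7)): [I, B, G, C, E, F, J, A, D, H]
After 8 (swap(1, 3)): [I, C, G, B, E, F, J, A, D, H]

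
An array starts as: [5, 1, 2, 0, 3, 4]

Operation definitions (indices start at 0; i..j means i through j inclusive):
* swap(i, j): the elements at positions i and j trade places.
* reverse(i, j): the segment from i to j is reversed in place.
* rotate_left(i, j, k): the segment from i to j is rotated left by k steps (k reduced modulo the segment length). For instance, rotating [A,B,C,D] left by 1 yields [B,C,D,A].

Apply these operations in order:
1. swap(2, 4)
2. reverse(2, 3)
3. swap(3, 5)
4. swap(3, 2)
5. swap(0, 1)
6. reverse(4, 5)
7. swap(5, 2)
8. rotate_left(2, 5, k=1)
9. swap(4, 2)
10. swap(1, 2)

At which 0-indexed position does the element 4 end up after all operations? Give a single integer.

Answer: 1

Derivation:
After 1 (swap(2, 4)): [5, 1, 3, 0, 2, 4]
After 2 (reverse(2, 3)): [5, 1, 0, 3, 2, 4]
After 3 (swap(3, 5)): [5, 1, 0, 4, 2, 3]
After 4 (swap(3, 2)): [5, 1, 4, 0, 2, 3]
After 5 (swap(0, 1)): [1, 5, 4, 0, 2, 3]
After 6 (reverse(4, 5)): [1, 5, 4, 0, 3, 2]
After 7 (swap(5, 2)): [1, 5, 2, 0, 3, 4]
After 8 (rotate_left(2, 5, k=1)): [1, 5, 0, 3, 4, 2]
After 9 (swap(4, 2)): [1, 5, 4, 3, 0, 2]
After 10 (swap(1, 2)): [1, 4, 5, 3, 0, 2]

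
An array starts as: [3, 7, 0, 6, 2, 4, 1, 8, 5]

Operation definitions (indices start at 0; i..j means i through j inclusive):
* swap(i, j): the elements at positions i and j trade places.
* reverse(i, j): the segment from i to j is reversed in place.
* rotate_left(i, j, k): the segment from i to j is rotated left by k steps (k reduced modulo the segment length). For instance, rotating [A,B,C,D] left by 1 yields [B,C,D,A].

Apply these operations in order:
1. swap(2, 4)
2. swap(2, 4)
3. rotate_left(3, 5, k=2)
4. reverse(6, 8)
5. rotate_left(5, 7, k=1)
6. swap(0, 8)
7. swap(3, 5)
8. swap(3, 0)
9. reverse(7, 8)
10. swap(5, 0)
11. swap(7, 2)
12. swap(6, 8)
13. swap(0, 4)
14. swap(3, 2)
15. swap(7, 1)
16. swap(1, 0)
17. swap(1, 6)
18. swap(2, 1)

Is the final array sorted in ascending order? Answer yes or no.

After 1 (swap(2, 4)): [3, 7, 2, 6, 0, 4, 1, 8, 5]
After 2 (swap(2, 4)): [3, 7, 0, 6, 2, 4, 1, 8, 5]
After 3 (rotate_left(3, 5, k=2)): [3, 7, 0, 4, 6, 2, 1, 8, 5]
After 4 (reverse(6, 8)): [3, 7, 0, 4, 6, 2, 5, 8, 1]
After 5 (rotate_left(5, 7, k=1)): [3, 7, 0, 4, 6, 5, 8, 2, 1]
After 6 (swap(0, 8)): [1, 7, 0, 4, 6, 5, 8, 2, 3]
After 7 (swap(3, 5)): [1, 7, 0, 5, 6, 4, 8, 2, 3]
After 8 (swap(3, 0)): [5, 7, 0, 1, 6, 4, 8, 2, 3]
After 9 (reverse(7, 8)): [5, 7, 0, 1, 6, 4, 8, 3, 2]
After 10 (swap(5, 0)): [4, 7, 0, 1, 6, 5, 8, 3, 2]
After 11 (swap(7, 2)): [4, 7, 3, 1, 6, 5, 8, 0, 2]
After 12 (swap(6, 8)): [4, 7, 3, 1, 6, 5, 2, 0, 8]
After 13 (swap(0, 4)): [6, 7, 3, 1, 4, 5, 2, 0, 8]
After 14 (swap(3, 2)): [6, 7, 1, 3, 4, 5, 2, 0, 8]
After 15 (swap(7, 1)): [6, 0, 1, 3, 4, 5, 2, 7, 8]
After 16 (swap(1, 0)): [0, 6, 1, 3, 4, 5, 2, 7, 8]
After 17 (swap(1, 6)): [0, 2, 1, 3, 4, 5, 6, 7, 8]
After 18 (swap(2, 1)): [0, 1, 2, 3, 4, 5, 6, 7, 8]

Answer: yes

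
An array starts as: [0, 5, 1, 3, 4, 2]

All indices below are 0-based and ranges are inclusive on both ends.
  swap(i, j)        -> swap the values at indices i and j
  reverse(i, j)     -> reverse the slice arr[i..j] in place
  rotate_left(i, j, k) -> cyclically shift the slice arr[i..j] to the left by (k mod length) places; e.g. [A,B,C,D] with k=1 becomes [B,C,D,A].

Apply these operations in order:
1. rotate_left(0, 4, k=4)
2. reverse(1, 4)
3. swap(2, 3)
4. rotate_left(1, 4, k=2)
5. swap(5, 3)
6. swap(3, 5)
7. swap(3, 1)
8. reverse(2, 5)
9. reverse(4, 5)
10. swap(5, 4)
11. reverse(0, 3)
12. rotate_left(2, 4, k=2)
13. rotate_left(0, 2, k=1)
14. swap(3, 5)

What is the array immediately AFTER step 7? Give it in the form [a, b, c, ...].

Answer: [4, 3, 0, 1, 5, 2]

Derivation:
After 1 (rotate_left(0, 4, k=4)): [4, 0, 5, 1, 3, 2]
After 2 (reverse(1, 4)): [4, 3, 1, 5, 0, 2]
After 3 (swap(2, 3)): [4, 3, 5, 1, 0, 2]
After 4 (rotate_left(1, 4, k=2)): [4, 1, 0, 3, 5, 2]
After 5 (swap(5, 3)): [4, 1, 0, 2, 5, 3]
After 6 (swap(3, 5)): [4, 1, 0, 3, 5, 2]
After 7 (swap(3, 1)): [4, 3, 0, 1, 5, 2]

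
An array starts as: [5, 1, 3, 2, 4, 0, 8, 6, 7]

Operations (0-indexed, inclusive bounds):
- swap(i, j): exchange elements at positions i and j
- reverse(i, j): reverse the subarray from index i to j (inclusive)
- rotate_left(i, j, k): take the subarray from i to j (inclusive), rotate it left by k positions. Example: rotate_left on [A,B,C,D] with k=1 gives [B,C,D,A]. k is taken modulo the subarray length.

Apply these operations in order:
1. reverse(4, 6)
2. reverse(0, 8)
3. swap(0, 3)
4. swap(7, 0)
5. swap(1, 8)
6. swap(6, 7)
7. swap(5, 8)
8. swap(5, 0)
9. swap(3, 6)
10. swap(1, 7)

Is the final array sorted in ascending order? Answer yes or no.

Answer: no

Derivation:
After 1 (reverse(4, 6)): [5, 1, 3, 2, 8, 0, 4, 6, 7]
After 2 (reverse(0, 8)): [7, 6, 4, 0, 8, 2, 3, 1, 5]
After 3 (swap(0, 3)): [0, 6, 4, 7, 8, 2, 3, 1, 5]
After 4 (swap(7, 0)): [1, 6, 4, 7, 8, 2, 3, 0, 5]
After 5 (swap(1, 8)): [1, 5, 4, 7, 8, 2, 3, 0, 6]
After 6 (swap(6, 7)): [1, 5, 4, 7, 8, 2, 0, 3, 6]
After 7 (swap(5, 8)): [1, 5, 4, 7, 8, 6, 0, 3, 2]
After 8 (swap(5, 0)): [6, 5, 4, 7, 8, 1, 0, 3, 2]
After 9 (swap(3, 6)): [6, 5, 4, 0, 8, 1, 7, 3, 2]
After 10 (swap(1, 7)): [6, 3, 4, 0, 8, 1, 7, 5, 2]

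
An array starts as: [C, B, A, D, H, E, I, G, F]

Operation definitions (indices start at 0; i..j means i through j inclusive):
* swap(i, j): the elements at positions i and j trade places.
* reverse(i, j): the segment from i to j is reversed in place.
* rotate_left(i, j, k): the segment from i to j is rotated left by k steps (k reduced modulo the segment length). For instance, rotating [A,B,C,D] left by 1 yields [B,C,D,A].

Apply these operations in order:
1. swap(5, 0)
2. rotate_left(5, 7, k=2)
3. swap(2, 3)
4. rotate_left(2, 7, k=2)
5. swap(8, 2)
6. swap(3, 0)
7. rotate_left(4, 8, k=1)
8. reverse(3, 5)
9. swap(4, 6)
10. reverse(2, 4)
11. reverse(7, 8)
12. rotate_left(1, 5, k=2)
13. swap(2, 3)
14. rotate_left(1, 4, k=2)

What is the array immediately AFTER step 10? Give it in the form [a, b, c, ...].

After 1 (swap(5, 0)): [E, B, A, D, H, C, I, G, F]
After 2 (rotate_left(5, 7, k=2)): [E, B, A, D, H, G, C, I, F]
After 3 (swap(2, 3)): [E, B, D, A, H, G, C, I, F]
After 4 (rotate_left(2, 7, k=2)): [E, B, H, G, C, I, D, A, F]
After 5 (swap(8, 2)): [E, B, F, G, C, I, D, A, H]
After 6 (swap(3, 0)): [G, B, F, E, C, I, D, A, H]
After 7 (rotate_left(4, 8, k=1)): [G, B, F, E, I, D, A, H, C]
After 8 (reverse(3, 5)): [G, B, F, D, I, E, A, H, C]
After 9 (swap(4, 6)): [G, B, F, D, A, E, I, H, C]
After 10 (reverse(2, 4)): [G, B, A, D, F, E, I, H, C]

Answer: [G, B, A, D, F, E, I, H, C]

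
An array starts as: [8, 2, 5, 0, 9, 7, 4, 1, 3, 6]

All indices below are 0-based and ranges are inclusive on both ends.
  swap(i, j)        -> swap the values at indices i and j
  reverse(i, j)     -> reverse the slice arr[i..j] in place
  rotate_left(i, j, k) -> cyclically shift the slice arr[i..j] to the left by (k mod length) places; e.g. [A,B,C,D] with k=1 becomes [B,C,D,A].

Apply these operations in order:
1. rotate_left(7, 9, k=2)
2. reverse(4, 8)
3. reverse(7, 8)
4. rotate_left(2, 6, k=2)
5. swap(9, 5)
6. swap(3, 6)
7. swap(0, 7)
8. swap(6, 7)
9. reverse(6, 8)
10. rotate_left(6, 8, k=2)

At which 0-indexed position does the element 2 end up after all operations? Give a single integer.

After 1 (rotate_left(7, 9, k=2)): [8, 2, 5, 0, 9, 7, 4, 6, 1, 3]
After 2 (reverse(4, 8)): [8, 2, 5, 0, 1, 6, 4, 7, 9, 3]
After 3 (reverse(7, 8)): [8, 2, 5, 0, 1, 6, 4, 9, 7, 3]
After 4 (rotate_left(2, 6, k=2)): [8, 2, 1, 6, 4, 5, 0, 9, 7, 3]
After 5 (swap(9, 5)): [8, 2, 1, 6, 4, 3, 0, 9, 7, 5]
After 6 (swap(3, 6)): [8, 2, 1, 0, 4, 3, 6, 9, 7, 5]
After 7 (swap(0, 7)): [9, 2, 1, 0, 4, 3, 6, 8, 7, 5]
After 8 (swap(6, 7)): [9, 2, 1, 0, 4, 3, 8, 6, 7, 5]
After 9 (reverse(6, 8)): [9, 2, 1, 0, 4, 3, 7, 6, 8, 5]
After 10 (rotate_left(6, 8, k=2)): [9, 2, 1, 0, 4, 3, 8, 7, 6, 5]

Answer: 1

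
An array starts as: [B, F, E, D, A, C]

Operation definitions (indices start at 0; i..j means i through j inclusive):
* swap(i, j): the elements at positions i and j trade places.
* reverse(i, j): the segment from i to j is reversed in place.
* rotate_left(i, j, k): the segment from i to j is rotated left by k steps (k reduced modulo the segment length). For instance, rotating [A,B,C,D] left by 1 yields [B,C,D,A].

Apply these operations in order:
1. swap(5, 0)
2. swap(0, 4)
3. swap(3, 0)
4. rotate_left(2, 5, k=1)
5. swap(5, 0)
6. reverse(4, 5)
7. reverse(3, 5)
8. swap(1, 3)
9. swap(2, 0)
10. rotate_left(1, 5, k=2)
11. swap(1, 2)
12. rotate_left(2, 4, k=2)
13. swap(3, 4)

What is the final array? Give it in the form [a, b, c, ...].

Answer: [A, D, B, C, F, E]

Derivation:
After 1 (swap(5, 0)): [C, F, E, D, A, B]
After 2 (swap(0, 4)): [A, F, E, D, C, B]
After 3 (swap(3, 0)): [D, F, E, A, C, B]
After 4 (rotate_left(2, 5, k=1)): [D, F, A, C, B, E]
After 5 (swap(5, 0)): [E, F, A, C, B, D]
After 6 (reverse(4, 5)): [E, F, A, C, D, B]
After 7 (reverse(3, 5)): [E, F, A, B, D, C]
After 8 (swap(1, 3)): [E, B, A, F, D, C]
After 9 (swap(2, 0)): [A, B, E, F, D, C]
After 10 (rotate_left(1, 5, k=2)): [A, F, D, C, B, E]
After 11 (swap(1, 2)): [A, D, F, C, B, E]
After 12 (rotate_left(2, 4, k=2)): [A, D, B, F, C, E]
After 13 (swap(3, 4)): [A, D, B, C, F, E]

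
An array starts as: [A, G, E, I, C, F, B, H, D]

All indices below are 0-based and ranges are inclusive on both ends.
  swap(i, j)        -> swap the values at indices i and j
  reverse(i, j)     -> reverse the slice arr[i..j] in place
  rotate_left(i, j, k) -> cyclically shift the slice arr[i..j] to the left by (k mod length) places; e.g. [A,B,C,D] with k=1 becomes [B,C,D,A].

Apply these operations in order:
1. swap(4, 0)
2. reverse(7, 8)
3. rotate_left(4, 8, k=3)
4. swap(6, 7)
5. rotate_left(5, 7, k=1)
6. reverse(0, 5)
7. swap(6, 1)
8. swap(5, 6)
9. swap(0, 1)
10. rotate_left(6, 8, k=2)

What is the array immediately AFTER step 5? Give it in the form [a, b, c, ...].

Answer: [C, G, E, I, D, F, A, H, B]

Derivation:
After 1 (swap(4, 0)): [C, G, E, I, A, F, B, H, D]
After 2 (reverse(7, 8)): [C, G, E, I, A, F, B, D, H]
After 3 (rotate_left(4, 8, k=3)): [C, G, E, I, D, H, A, F, B]
After 4 (swap(6, 7)): [C, G, E, I, D, H, F, A, B]
After 5 (rotate_left(5, 7, k=1)): [C, G, E, I, D, F, A, H, B]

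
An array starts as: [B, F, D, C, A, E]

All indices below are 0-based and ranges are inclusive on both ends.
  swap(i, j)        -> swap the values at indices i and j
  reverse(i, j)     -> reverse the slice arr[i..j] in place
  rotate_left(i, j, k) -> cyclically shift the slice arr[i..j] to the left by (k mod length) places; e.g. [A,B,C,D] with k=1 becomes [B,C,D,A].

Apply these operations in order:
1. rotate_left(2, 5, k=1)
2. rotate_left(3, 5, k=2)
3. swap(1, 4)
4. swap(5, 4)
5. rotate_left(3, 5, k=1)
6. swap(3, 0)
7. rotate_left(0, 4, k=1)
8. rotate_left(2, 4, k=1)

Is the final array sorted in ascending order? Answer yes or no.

After 1 (rotate_left(2, 5, k=1)): [B, F, C, A, E, D]
After 2 (rotate_left(3, 5, k=2)): [B, F, C, D, A, E]
After 3 (swap(1, 4)): [B, A, C, D, F, E]
After 4 (swap(5, 4)): [B, A, C, D, E, F]
After 5 (rotate_left(3, 5, k=1)): [B, A, C, E, F, D]
After 6 (swap(3, 0)): [E, A, C, B, F, D]
After 7 (rotate_left(0, 4, k=1)): [A, C, B, F, E, D]
After 8 (rotate_left(2, 4, k=1)): [A, C, F, E, B, D]

Answer: no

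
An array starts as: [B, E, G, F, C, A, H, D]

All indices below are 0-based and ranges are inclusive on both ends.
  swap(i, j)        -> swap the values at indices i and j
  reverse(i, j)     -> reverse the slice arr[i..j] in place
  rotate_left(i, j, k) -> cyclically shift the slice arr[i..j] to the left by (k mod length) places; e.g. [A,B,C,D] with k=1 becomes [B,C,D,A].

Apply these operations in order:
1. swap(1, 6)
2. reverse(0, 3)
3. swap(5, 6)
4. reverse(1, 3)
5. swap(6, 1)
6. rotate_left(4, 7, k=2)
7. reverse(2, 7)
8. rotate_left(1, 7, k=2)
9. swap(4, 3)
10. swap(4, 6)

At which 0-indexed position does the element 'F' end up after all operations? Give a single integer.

After 1 (swap(1, 6)): [B, H, G, F, C, A, E, D]
After 2 (reverse(0, 3)): [F, G, H, B, C, A, E, D]
After 3 (swap(5, 6)): [F, G, H, B, C, E, A, D]
After 4 (reverse(1, 3)): [F, B, H, G, C, E, A, D]
After 5 (swap(6, 1)): [F, A, H, G, C, E, B, D]
After 6 (rotate_left(4, 7, k=2)): [F, A, H, G, B, D, C, E]
After 7 (reverse(2, 7)): [F, A, E, C, D, B, G, H]
After 8 (rotate_left(1, 7, k=2)): [F, C, D, B, G, H, A, E]
After 9 (swap(4, 3)): [F, C, D, G, B, H, A, E]
After 10 (swap(4, 6)): [F, C, D, G, A, H, B, E]

Answer: 0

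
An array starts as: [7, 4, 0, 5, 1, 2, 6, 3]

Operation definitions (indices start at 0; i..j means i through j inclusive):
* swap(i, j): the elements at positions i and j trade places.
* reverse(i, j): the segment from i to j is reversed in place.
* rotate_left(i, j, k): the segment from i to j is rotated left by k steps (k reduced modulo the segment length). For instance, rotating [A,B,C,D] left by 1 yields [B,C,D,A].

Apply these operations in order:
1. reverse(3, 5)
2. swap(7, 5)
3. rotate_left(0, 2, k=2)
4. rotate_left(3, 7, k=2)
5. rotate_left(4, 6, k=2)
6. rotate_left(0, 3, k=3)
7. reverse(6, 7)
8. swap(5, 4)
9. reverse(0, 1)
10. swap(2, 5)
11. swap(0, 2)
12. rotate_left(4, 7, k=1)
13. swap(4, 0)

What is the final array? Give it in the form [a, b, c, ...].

Answer: [7, 3, 0, 4, 2, 1, 5, 6]

Derivation:
After 1 (reverse(3, 5)): [7, 4, 0, 2, 1, 5, 6, 3]
After 2 (swap(7, 5)): [7, 4, 0, 2, 1, 3, 6, 5]
After 3 (rotate_left(0, 2, k=2)): [0, 7, 4, 2, 1, 3, 6, 5]
After 4 (rotate_left(3, 7, k=2)): [0, 7, 4, 3, 6, 5, 2, 1]
After 5 (rotate_left(4, 6, k=2)): [0, 7, 4, 3, 2, 6, 5, 1]
After 6 (rotate_left(0, 3, k=3)): [3, 0, 7, 4, 2, 6, 5, 1]
After 7 (reverse(6, 7)): [3, 0, 7, 4, 2, 6, 1, 5]
After 8 (swap(5, 4)): [3, 0, 7, 4, 6, 2, 1, 5]
After 9 (reverse(0, 1)): [0, 3, 7, 4, 6, 2, 1, 5]
After 10 (swap(2, 5)): [0, 3, 2, 4, 6, 7, 1, 5]
After 11 (swap(0, 2)): [2, 3, 0, 4, 6, 7, 1, 5]
After 12 (rotate_left(4, 7, k=1)): [2, 3, 0, 4, 7, 1, 5, 6]
After 13 (swap(4, 0)): [7, 3, 0, 4, 2, 1, 5, 6]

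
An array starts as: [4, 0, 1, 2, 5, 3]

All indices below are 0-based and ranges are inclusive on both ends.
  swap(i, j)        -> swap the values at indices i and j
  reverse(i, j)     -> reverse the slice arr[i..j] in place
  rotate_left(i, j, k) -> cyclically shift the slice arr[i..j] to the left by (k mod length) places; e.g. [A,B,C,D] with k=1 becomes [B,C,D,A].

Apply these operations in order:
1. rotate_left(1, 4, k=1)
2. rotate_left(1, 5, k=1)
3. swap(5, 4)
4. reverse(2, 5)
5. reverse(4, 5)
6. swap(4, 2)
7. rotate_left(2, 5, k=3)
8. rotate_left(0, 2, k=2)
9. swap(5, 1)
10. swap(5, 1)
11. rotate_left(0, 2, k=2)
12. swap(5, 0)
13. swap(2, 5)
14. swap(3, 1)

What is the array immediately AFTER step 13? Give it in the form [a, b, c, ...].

Answer: [3, 0, 2, 5, 1, 4]

Derivation:
After 1 (rotate_left(1, 4, k=1)): [4, 1, 2, 5, 0, 3]
After 2 (rotate_left(1, 5, k=1)): [4, 2, 5, 0, 3, 1]
After 3 (swap(5, 4)): [4, 2, 5, 0, 1, 3]
After 4 (reverse(2, 5)): [4, 2, 3, 1, 0, 5]
After 5 (reverse(4, 5)): [4, 2, 3, 1, 5, 0]
After 6 (swap(4, 2)): [4, 2, 5, 1, 3, 0]
After 7 (rotate_left(2, 5, k=3)): [4, 2, 0, 5, 1, 3]
After 8 (rotate_left(0, 2, k=2)): [0, 4, 2, 5, 1, 3]
After 9 (swap(5, 1)): [0, 3, 2, 5, 1, 4]
After 10 (swap(5, 1)): [0, 4, 2, 5, 1, 3]
After 11 (rotate_left(0, 2, k=2)): [2, 0, 4, 5, 1, 3]
After 12 (swap(5, 0)): [3, 0, 4, 5, 1, 2]
After 13 (swap(2, 5)): [3, 0, 2, 5, 1, 4]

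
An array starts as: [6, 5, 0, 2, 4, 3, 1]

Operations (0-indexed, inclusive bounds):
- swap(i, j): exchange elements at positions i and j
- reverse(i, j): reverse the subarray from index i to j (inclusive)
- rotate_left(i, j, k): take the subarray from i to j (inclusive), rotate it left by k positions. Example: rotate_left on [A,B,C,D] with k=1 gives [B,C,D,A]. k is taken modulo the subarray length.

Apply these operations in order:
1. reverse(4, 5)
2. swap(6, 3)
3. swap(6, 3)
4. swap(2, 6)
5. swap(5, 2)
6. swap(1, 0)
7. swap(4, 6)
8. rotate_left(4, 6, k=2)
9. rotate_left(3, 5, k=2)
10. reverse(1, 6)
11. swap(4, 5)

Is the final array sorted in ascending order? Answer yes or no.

After 1 (reverse(4, 5)): [6, 5, 0, 2, 3, 4, 1]
After 2 (swap(6, 3)): [6, 5, 0, 1, 3, 4, 2]
After 3 (swap(6, 3)): [6, 5, 0, 2, 3, 4, 1]
After 4 (swap(2, 6)): [6, 5, 1, 2, 3, 4, 0]
After 5 (swap(5, 2)): [6, 5, 4, 2, 3, 1, 0]
After 6 (swap(1, 0)): [5, 6, 4, 2, 3, 1, 0]
After 7 (swap(4, 6)): [5, 6, 4, 2, 0, 1, 3]
After 8 (rotate_left(4, 6, k=2)): [5, 6, 4, 2, 3, 0, 1]
After 9 (rotate_left(3, 5, k=2)): [5, 6, 4, 0, 2, 3, 1]
After 10 (reverse(1, 6)): [5, 1, 3, 2, 0, 4, 6]
After 11 (swap(4, 5)): [5, 1, 3, 2, 4, 0, 6]

Answer: no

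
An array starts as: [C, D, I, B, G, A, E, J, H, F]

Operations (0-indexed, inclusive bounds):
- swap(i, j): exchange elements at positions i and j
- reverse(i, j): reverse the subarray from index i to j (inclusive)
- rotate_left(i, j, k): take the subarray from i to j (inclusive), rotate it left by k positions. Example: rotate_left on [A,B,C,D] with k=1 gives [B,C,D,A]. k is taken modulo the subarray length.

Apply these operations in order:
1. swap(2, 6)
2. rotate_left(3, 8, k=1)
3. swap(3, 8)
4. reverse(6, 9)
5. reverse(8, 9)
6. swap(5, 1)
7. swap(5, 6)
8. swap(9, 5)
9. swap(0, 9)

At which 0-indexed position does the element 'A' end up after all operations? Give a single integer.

Answer: 4

Derivation:
After 1 (swap(2, 6)): [C, D, E, B, G, A, I, J, H, F]
After 2 (rotate_left(3, 8, k=1)): [C, D, E, G, A, I, J, H, B, F]
After 3 (swap(3, 8)): [C, D, E, B, A, I, J, H, G, F]
After 4 (reverse(6, 9)): [C, D, E, B, A, I, F, G, H, J]
After 5 (reverse(8, 9)): [C, D, E, B, A, I, F, G, J, H]
After 6 (swap(5, 1)): [C, I, E, B, A, D, F, G, J, H]
After 7 (swap(5, 6)): [C, I, E, B, A, F, D, G, J, H]
After 8 (swap(9, 5)): [C, I, E, B, A, H, D, G, J, F]
After 9 (swap(0, 9)): [F, I, E, B, A, H, D, G, J, C]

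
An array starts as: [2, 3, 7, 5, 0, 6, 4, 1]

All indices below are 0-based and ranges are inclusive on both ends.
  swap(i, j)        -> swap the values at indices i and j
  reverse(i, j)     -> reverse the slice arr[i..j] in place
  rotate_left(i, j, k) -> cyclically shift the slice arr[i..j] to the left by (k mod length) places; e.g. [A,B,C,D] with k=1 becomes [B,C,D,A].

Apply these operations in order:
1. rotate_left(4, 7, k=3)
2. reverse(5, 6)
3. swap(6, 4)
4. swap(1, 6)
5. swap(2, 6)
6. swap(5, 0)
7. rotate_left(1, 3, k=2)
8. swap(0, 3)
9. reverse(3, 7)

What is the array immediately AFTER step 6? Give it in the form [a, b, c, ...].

Answer: [6, 1, 3, 5, 0, 2, 7, 4]

Derivation:
After 1 (rotate_left(4, 7, k=3)): [2, 3, 7, 5, 1, 0, 6, 4]
After 2 (reverse(5, 6)): [2, 3, 7, 5, 1, 6, 0, 4]
After 3 (swap(6, 4)): [2, 3, 7, 5, 0, 6, 1, 4]
After 4 (swap(1, 6)): [2, 1, 7, 5, 0, 6, 3, 4]
After 5 (swap(2, 6)): [2, 1, 3, 5, 0, 6, 7, 4]
After 6 (swap(5, 0)): [6, 1, 3, 5, 0, 2, 7, 4]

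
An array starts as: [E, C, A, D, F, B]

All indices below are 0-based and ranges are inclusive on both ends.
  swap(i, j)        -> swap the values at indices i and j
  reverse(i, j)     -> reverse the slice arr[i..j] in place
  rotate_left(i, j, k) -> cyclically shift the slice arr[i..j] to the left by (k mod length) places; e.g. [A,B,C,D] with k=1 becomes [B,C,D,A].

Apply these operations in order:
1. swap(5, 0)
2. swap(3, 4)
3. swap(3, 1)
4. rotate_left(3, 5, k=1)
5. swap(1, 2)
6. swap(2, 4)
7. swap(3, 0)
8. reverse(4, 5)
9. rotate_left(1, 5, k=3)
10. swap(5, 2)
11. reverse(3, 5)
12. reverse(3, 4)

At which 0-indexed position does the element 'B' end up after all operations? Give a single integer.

Answer: 2

Derivation:
After 1 (swap(5, 0)): [B, C, A, D, F, E]
After 2 (swap(3, 4)): [B, C, A, F, D, E]
After 3 (swap(3, 1)): [B, F, A, C, D, E]
After 4 (rotate_left(3, 5, k=1)): [B, F, A, D, E, C]
After 5 (swap(1, 2)): [B, A, F, D, E, C]
After 6 (swap(2, 4)): [B, A, E, D, F, C]
After 7 (swap(3, 0)): [D, A, E, B, F, C]
After 8 (reverse(4, 5)): [D, A, E, B, C, F]
After 9 (rotate_left(1, 5, k=3)): [D, C, F, A, E, B]
After 10 (swap(5, 2)): [D, C, B, A, E, F]
After 11 (reverse(3, 5)): [D, C, B, F, E, A]
After 12 (reverse(3, 4)): [D, C, B, E, F, A]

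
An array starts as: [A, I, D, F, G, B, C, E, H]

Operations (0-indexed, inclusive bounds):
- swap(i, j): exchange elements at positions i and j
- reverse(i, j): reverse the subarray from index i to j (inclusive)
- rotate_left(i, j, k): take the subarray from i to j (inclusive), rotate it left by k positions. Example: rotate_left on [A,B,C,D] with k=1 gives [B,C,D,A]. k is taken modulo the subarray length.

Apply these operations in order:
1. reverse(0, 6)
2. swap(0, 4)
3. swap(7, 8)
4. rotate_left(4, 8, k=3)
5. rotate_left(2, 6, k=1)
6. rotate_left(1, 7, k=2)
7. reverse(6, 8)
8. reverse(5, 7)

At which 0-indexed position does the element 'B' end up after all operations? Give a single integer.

After 1 (reverse(0, 6)): [C, B, G, F, D, I, A, E, H]
After 2 (swap(0, 4)): [D, B, G, F, C, I, A, E, H]
After 3 (swap(7, 8)): [D, B, G, F, C, I, A, H, E]
After 4 (rotate_left(4, 8, k=3)): [D, B, G, F, H, E, C, I, A]
After 5 (rotate_left(2, 6, k=1)): [D, B, F, H, E, C, G, I, A]
After 6 (rotate_left(1, 7, k=2)): [D, H, E, C, G, I, B, F, A]
After 7 (reverse(6, 8)): [D, H, E, C, G, I, A, F, B]
After 8 (reverse(5, 7)): [D, H, E, C, G, F, A, I, B]

Answer: 8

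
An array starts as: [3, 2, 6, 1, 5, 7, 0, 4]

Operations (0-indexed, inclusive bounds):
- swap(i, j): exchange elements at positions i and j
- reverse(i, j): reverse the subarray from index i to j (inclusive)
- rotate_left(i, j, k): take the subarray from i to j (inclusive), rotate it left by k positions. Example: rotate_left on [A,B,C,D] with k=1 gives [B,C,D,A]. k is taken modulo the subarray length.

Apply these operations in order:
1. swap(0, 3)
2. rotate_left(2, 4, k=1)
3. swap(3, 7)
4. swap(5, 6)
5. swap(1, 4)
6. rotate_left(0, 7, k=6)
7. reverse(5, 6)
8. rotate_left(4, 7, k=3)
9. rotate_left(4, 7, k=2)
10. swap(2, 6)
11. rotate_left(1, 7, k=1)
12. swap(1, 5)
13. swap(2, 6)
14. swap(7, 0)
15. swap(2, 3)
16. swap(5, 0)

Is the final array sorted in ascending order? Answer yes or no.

Answer: yes

Derivation:
After 1 (swap(0, 3)): [1, 2, 6, 3, 5, 7, 0, 4]
After 2 (rotate_left(2, 4, k=1)): [1, 2, 3, 5, 6, 7, 0, 4]
After 3 (swap(3, 7)): [1, 2, 3, 4, 6, 7, 0, 5]
After 4 (swap(5, 6)): [1, 2, 3, 4, 6, 0, 7, 5]
After 5 (swap(1, 4)): [1, 6, 3, 4, 2, 0, 7, 5]
After 6 (rotate_left(0, 7, k=6)): [7, 5, 1, 6, 3, 4, 2, 0]
After 7 (reverse(5, 6)): [7, 5, 1, 6, 3, 2, 4, 0]
After 8 (rotate_left(4, 7, k=3)): [7, 5, 1, 6, 0, 3, 2, 4]
After 9 (rotate_left(4, 7, k=2)): [7, 5, 1, 6, 2, 4, 0, 3]
After 10 (swap(2, 6)): [7, 5, 0, 6, 2, 4, 1, 3]
After 11 (rotate_left(1, 7, k=1)): [7, 0, 6, 2, 4, 1, 3, 5]
After 12 (swap(1, 5)): [7, 1, 6, 2, 4, 0, 3, 5]
After 13 (swap(2, 6)): [7, 1, 3, 2, 4, 0, 6, 5]
After 14 (swap(7, 0)): [5, 1, 3, 2, 4, 0, 6, 7]
After 15 (swap(2, 3)): [5, 1, 2, 3, 4, 0, 6, 7]
After 16 (swap(5, 0)): [0, 1, 2, 3, 4, 5, 6, 7]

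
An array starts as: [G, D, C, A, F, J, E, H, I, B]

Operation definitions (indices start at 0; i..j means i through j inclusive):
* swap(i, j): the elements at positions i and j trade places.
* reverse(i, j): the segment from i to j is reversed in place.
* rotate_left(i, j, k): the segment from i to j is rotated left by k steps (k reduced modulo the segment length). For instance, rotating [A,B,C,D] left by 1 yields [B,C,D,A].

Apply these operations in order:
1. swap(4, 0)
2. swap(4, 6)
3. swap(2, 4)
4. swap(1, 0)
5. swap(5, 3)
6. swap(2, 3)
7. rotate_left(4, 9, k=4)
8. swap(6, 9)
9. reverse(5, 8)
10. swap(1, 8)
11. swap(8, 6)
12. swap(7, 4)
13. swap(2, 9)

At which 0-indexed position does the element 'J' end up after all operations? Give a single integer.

Answer: 9

Derivation:
After 1 (swap(4, 0)): [F, D, C, A, G, J, E, H, I, B]
After 2 (swap(4, 6)): [F, D, C, A, E, J, G, H, I, B]
After 3 (swap(2, 4)): [F, D, E, A, C, J, G, H, I, B]
After 4 (swap(1, 0)): [D, F, E, A, C, J, G, H, I, B]
After 5 (swap(5, 3)): [D, F, E, J, C, A, G, H, I, B]
After 6 (swap(2, 3)): [D, F, J, E, C, A, G, H, I, B]
After 7 (rotate_left(4, 9, k=4)): [D, F, J, E, I, B, C, A, G, H]
After 8 (swap(6, 9)): [D, F, J, E, I, B, H, A, G, C]
After 9 (reverse(5, 8)): [D, F, J, E, I, G, A, H, B, C]
After 10 (swap(1, 8)): [D, B, J, E, I, G, A, H, F, C]
After 11 (swap(8, 6)): [D, B, J, E, I, G, F, H, A, C]
After 12 (swap(7, 4)): [D, B, J, E, H, G, F, I, A, C]
After 13 (swap(2, 9)): [D, B, C, E, H, G, F, I, A, J]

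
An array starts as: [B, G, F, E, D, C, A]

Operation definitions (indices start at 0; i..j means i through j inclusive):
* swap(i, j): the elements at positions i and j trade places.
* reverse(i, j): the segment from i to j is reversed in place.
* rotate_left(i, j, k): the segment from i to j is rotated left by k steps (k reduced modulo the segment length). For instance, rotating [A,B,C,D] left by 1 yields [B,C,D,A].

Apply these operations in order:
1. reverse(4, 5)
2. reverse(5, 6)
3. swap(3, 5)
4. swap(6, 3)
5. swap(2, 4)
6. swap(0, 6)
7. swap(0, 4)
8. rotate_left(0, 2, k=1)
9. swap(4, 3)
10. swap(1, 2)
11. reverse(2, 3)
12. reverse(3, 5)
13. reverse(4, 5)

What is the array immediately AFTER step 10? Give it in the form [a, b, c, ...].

After 1 (reverse(4, 5)): [B, G, F, E, C, D, A]
After 2 (reverse(5, 6)): [B, G, F, E, C, A, D]
After 3 (swap(3, 5)): [B, G, F, A, C, E, D]
After 4 (swap(6, 3)): [B, G, F, D, C, E, A]
After 5 (swap(2, 4)): [B, G, C, D, F, E, A]
After 6 (swap(0, 6)): [A, G, C, D, F, E, B]
After 7 (swap(0, 4)): [F, G, C, D, A, E, B]
After 8 (rotate_left(0, 2, k=1)): [G, C, F, D, A, E, B]
After 9 (swap(4, 3)): [G, C, F, A, D, E, B]
After 10 (swap(1, 2)): [G, F, C, A, D, E, B]

Answer: [G, F, C, A, D, E, B]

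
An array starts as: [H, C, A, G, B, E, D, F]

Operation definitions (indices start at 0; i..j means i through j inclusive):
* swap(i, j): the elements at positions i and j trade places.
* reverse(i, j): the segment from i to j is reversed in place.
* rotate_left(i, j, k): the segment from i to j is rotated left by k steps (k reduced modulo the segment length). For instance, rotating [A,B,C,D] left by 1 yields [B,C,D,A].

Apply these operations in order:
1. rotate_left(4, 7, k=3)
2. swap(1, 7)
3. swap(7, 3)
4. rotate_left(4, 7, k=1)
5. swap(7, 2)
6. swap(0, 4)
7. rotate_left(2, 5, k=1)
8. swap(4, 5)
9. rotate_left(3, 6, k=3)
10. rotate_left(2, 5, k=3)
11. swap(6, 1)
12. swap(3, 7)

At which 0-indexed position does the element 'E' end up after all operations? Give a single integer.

Answer: 1

Derivation:
After 1 (rotate_left(4, 7, k=3)): [H, C, A, G, F, B, E, D]
After 2 (swap(1, 7)): [H, D, A, G, F, B, E, C]
After 3 (swap(7, 3)): [H, D, A, C, F, B, E, G]
After 4 (rotate_left(4, 7, k=1)): [H, D, A, C, B, E, G, F]
After 5 (swap(7, 2)): [H, D, F, C, B, E, G, A]
After 6 (swap(0, 4)): [B, D, F, C, H, E, G, A]
After 7 (rotate_left(2, 5, k=1)): [B, D, C, H, E, F, G, A]
After 8 (swap(4, 5)): [B, D, C, H, F, E, G, A]
After 9 (rotate_left(3, 6, k=3)): [B, D, C, G, H, F, E, A]
After 10 (rotate_left(2, 5, k=3)): [B, D, F, C, G, H, E, A]
After 11 (swap(6, 1)): [B, E, F, C, G, H, D, A]
After 12 (swap(3, 7)): [B, E, F, A, G, H, D, C]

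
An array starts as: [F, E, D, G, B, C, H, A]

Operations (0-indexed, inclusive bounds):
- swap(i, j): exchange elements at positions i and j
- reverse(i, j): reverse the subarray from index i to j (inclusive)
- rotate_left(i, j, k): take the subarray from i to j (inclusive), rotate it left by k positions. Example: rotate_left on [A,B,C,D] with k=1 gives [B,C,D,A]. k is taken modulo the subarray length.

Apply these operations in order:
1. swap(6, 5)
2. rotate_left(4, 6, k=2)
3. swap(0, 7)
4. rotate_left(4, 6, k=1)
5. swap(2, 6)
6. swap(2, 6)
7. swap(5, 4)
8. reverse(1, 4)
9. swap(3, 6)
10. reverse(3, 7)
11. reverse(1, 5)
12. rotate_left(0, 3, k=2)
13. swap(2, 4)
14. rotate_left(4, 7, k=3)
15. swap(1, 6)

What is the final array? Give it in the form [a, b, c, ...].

After 1 (swap(6, 5)): [F, E, D, G, B, H, C, A]
After 2 (rotate_left(4, 6, k=2)): [F, E, D, G, C, B, H, A]
After 3 (swap(0, 7)): [A, E, D, G, C, B, H, F]
After 4 (rotate_left(4, 6, k=1)): [A, E, D, G, B, H, C, F]
After 5 (swap(2, 6)): [A, E, C, G, B, H, D, F]
After 6 (swap(2, 6)): [A, E, D, G, B, H, C, F]
After 7 (swap(5, 4)): [A, E, D, G, H, B, C, F]
After 8 (reverse(1, 4)): [A, H, G, D, E, B, C, F]
After 9 (swap(3, 6)): [A, H, G, C, E, B, D, F]
After 10 (reverse(3, 7)): [A, H, G, F, D, B, E, C]
After 11 (reverse(1, 5)): [A, B, D, F, G, H, E, C]
After 12 (rotate_left(0, 3, k=2)): [D, F, A, B, G, H, E, C]
After 13 (swap(2, 4)): [D, F, G, B, A, H, E, C]
After 14 (rotate_left(4, 7, k=3)): [D, F, G, B, C, A, H, E]
After 15 (swap(1, 6)): [D, H, G, B, C, A, F, E]

Answer: [D, H, G, B, C, A, F, E]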